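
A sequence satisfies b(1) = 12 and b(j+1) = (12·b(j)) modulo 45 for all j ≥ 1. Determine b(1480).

Listing terms: b(1) = 12,  b(2) = 9,  b(3) = 18,  b(4) = 36,  b(5) = 27,  b(6) = 9.
Since b(6) = b(2) = 9, the sequence is eventually periodic: after a pre-period of length 1 it cycles with period 4.
For j ≥ 2, b(j) depends only on (j - 2) mod 4. (1480 - 2) mod 4 = 2, so b(1480) = b(4) = 36.

36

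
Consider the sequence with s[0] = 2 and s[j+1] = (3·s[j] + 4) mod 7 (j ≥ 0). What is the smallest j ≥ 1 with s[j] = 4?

Computing terms: s[0] = 2, s[1] = 3, s[2] = 6, s[3] = 1, s[4] = 0, s[5] = 4, s[6] = 2.
The sequence repeats with period 6.
The value 4 first appears (with j ≥ 1) at s[5].

5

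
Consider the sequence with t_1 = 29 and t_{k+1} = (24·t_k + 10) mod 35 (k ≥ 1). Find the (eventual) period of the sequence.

t_1 = 29; t_2 = 6; t_3 = 14; t_4 = 31; t_5 = 19; t_6 = 11; t_7 = 29.
The sequence repeats with period 6.

6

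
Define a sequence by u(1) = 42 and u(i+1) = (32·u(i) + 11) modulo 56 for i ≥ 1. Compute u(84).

27

Listing terms: u(1) = 42, u(2) = 11, u(3) = 27, u(4) = 35, u(5) = 11.
Since u(5) = u(2) = 11, the sequence is eventually periodic: after a pre-period of length 1 it cycles with period 3.
For i ≥ 2, u(i) depends only on (i - 2) mod 3. (84 - 2) mod 3 = 1, so u(84) = u(3) = 27.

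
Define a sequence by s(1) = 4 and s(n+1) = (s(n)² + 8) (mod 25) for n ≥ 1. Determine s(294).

24

Computing terms: s(1) = 4,  s(2) = 24,  s(3) = 9,  s(4) = 14,  s(5) = 4.
Since s(5) = s(1) = 4, the sequence is periodic with period 4.
(294 - 1) mod 4 = 1, so s(294) = s(2) = 24.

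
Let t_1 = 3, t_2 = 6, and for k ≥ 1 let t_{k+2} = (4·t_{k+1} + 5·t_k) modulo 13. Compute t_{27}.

0

Computing terms: t_1 = 3,  t_2 = 6,  t_3 = 0,  t_4 = 4,  t_5 = 3,  t_6 = 6.
The sequence repeats with period 4.
(27 - 1) mod 4 = 2, so t_{27} = t_3 = 0.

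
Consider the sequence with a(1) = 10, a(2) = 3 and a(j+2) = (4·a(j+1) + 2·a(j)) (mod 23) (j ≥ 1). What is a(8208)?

3

Computing terms: a(1) = 10, a(2) = 3, a(3) = 9, a(4) = 19, a(5) = 2, a(6) = 0, a(7) = 4, a(8) = 16, a(9) = 3, a(10) = 21, a(11) = 21, a(12) = 11, a(13) = 17, a(14) = 21, a(15) = 3, a(16) = 8, a(17) = 15, a(18) = 7, a(19) = 12, a(20) = 16, a(21) = 19, a(22) = 16, a(23) = 10, a(24) = 3.
The sequence repeats with period 22.
(8208 - 1) mod 22 = 1, so a(8208) = a(2) = 3.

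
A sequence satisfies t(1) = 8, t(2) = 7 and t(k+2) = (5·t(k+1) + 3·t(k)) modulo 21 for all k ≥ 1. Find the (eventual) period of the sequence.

6

Computing terms: t(1) = 8,  t(2) = 7,  t(3) = 17,  t(4) = 1,  t(5) = 14,  t(6) = 10,  t(7) = 8,  t(8) = 7.
The sequence repeats with period 6.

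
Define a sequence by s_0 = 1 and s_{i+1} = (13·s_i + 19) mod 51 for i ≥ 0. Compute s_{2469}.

49

Listing terms: s_0 = 1, s_1 = 32, s_2 = 27, s_3 = 13, s_4 = 35, s_5 = 15, s_6 = 10, s_7 = 47, s_8 = 18, s_9 = 49, s_{10} = 44, s_{11} = 30, s_{12} = 1.
Since s_{12} = s_0 = 1, the sequence is periodic with period 12.
(2469 - 0) mod 12 = 9, so s_{2469} = s_9 = 49.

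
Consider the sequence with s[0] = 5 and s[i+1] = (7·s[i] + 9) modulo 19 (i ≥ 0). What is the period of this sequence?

We have s[0] = 5; s[1] = 6; s[2] = 13; s[3] = 5.
Since s[3] = s[0] = 5, the sequence is periodic with period 3.

3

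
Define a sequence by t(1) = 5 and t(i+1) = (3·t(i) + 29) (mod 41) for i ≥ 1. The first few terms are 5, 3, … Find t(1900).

t(1) = 5,  t(2) = 3,  t(3) = 38,  t(4) = 20,  t(5) = 7,  t(6) = 9,  t(7) = 15,  t(8) = 33,  t(9) = 5.
The sequence repeats with period 8.
So t(1900) = t(1 + ((1900-1) mod 8)) = t(4) = 20.

20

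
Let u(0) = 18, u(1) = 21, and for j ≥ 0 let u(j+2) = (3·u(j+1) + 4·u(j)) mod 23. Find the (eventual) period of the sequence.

22

Listing terms: u(0) = 18,  u(1) = 21,  u(2) = 20,  u(3) = 6,  u(4) = 6,  u(5) = 19,  u(6) = 12,  u(7) = 20,  u(8) = 16,  u(9) = 13,  u(10) = 11,  u(11) = 16,  u(12) = 0,  u(13) = 18,  u(14) = 8,  u(15) = 4,  u(16) = 21,  u(17) = 10,  u(18) = 22,  u(19) = 14,  u(20) = 15,  u(21) = 9,  u(22) = 18,  u(23) = 21.
The sequence repeats with period 22.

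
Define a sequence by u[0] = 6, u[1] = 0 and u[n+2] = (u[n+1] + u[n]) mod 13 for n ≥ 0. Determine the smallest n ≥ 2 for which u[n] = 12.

4

u[0] = 6, u[1] = 0, u[2] = 6, u[3] = 6, u[4] = 12, u[5] = 5, u[6] = 4, u[7] = 9, u[8] = 0, u[9] = 9, u[10] = 9, u[11] = 5, u[12] = 1, u[13] = 6, u[14] = 7, u[15] = 0, u[16] = 7, u[17] = 7, u[18] = 1, u[19] = 8, u[20] = 9, u[21] = 4, u[22] = 0, u[23] = 4, u[24] = 4, u[25] = 8, u[26] = 12, u[27] = 7, u[28] = 6, u[29] = 0.
Since (u[28], u[29]) = (u[0], u[1]) = (6, 0) (two consecutive terms determine the rest), the sequence is periodic with period 28.
The value 12 first appears (with n ≥ 2) at u[4].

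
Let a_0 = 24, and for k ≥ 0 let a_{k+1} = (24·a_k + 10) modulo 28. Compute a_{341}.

Computing terms: a_0 = 24, a_1 = 26, a_2 = 18, a_3 = 22, a_4 = 6, a_5 = 14, a_6 = 10, a_7 = 26.
Since a_7 = a_1 = 26, the sequence is eventually periodic: after a pre-period of length 1 it cycles with period 6.
For k ≥ 1, a_k depends only on (k - 1) mod 6. (341 - 1) mod 6 = 4, so a_{341} = a_5 = 14.

14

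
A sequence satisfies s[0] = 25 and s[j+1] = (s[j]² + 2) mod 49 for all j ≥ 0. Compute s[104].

11

s[0] = 25, s[1] = 39, s[2] = 4, s[3] = 18, s[4] = 32, s[5] = 46, s[6] = 11, s[7] = 25.
Since s[7] = s[0] = 25, the sequence is periodic with period 7.
(104 - 0) mod 7 = 6, so s[104] = s[6] = 11.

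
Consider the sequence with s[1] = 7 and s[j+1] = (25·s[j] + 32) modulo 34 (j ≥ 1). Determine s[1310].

17

Listing terms: s[1] = 7, s[2] = 3, s[3] = 5, s[4] = 21, s[5] = 13, s[6] = 17, s[7] = 15, s[8] = 33, s[9] = 7.
Since s[9] = s[1] = 7, the sequence is periodic with period 8.
So s[1310] = s[1 + ((1310-1) mod 8)] = s[6] = 17.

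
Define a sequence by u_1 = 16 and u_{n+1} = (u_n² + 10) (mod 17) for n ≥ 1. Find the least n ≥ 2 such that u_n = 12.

3

Computing terms: u_1 = 16,  u_2 = 11,  u_3 = 12,  u_4 = 1,  u_5 = 11.
Since u_5 = u_2 = 11, the sequence is eventually periodic: after a pre-period of length 1 it cycles with period 3.
The value 12 first appears (with n ≥ 2) at u_3.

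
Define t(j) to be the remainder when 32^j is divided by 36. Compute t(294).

28

Computing terms: t(1) = 32,  t(2) = 16,  t(3) = 8,  t(4) = 4,  t(5) = 20,  t(6) = 28,  t(7) = 32.
Since t(7) = t(1) = 32, the sequence is periodic with period 6.
So t(294) = t(1 + ((294-1) mod 6)) = t(6) = 28.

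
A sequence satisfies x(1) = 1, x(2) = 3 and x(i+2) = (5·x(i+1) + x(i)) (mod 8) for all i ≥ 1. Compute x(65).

Computing terms: x(1) = 1, x(2) = 3, x(3) = 0, x(4) = 3, x(5) = 7, x(6) = 6, x(7) = 5, x(8) = 7, x(9) = 0, x(10) = 7, x(11) = 3, x(12) = 6, x(13) = 1, x(14) = 3.
Since (x(13), x(14)) = (x(1), x(2)) = (1, 3) (two consecutive terms determine the rest), the sequence is periodic with period 12.
(65 - 1) mod 12 = 4, so x(65) = x(5) = 7.

7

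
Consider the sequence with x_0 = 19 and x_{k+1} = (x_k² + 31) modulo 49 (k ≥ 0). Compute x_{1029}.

12

Listing terms: x_0 = 19,  x_1 = 0,  x_2 = 31,  x_3 = 12,  x_4 = 28,  x_5 = 31.
Since x_5 = x_2 = 31, the sequence is eventually periodic: after a pre-period of length 2 it cycles with period 3.
For k ≥ 2, x_k depends only on (k - 2) mod 3. (1029 - 2) mod 3 = 1, so x_{1029} = x_3 = 12.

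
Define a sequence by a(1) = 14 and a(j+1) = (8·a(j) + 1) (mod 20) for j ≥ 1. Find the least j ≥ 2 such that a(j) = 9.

We have a(1) = 14; a(2) = 13; a(3) = 5; a(4) = 1; a(5) = 9; a(6) = 13.
Since a(6) = a(2) = 13, the sequence is eventually periodic: after a pre-period of length 1 it cycles with period 4.
The value 9 first appears (with j ≥ 2) at a(5).

5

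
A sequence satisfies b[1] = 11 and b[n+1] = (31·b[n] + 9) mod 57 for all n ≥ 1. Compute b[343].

11

We have b[1] = 11, b[2] = 8, b[3] = 29, b[4] = 53, b[5] = 56, b[6] = 35, b[7] = 11.
The sequence repeats with period 6.
So b[343] = b[1 + ((343-1) mod 6)] = b[1] = 11.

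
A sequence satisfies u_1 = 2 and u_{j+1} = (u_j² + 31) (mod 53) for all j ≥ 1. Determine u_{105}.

Computing terms: u_1 = 2,  u_2 = 35,  u_3 = 37,  u_4 = 22,  u_5 = 38,  u_6 = 44,  u_7 = 6,  u_8 = 14,  u_9 = 15,  u_{10} = 44.
Since u_{10} = u_6 = 44, the sequence is eventually periodic: after a pre-period of length 5 it cycles with period 4.
For j ≥ 6, u_j depends only on (j - 6) mod 4. (105 - 6) mod 4 = 3, so u_{105} = u_9 = 15.

15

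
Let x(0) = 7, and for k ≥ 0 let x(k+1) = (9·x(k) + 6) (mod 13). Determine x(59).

3

x(0) = 7; x(1) = 4; x(2) = 3; x(3) = 7.
The sequence repeats with period 3.
(59 - 0) mod 3 = 2, so x(59) = x(2) = 3.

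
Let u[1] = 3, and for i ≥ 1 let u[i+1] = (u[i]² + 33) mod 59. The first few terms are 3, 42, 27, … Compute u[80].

We have u[1] = 3, u[2] = 42, u[3] = 27, u[4] = 54, u[5] = 58, u[6] = 34, u[7] = 9, u[8] = 55, u[9] = 49, u[10] = 15, u[11] = 22, u[12] = 45, u[13] = 52, u[14] = 23, u[15] = 31, u[16] = 50, u[17] = 55.
Since u[17] = u[8] = 55, the sequence is eventually periodic: after a pre-period of length 7 it cycles with period 9.
For i ≥ 8, u[i] depends only on (i - 8) mod 9. (80 - 8) mod 9 = 0, so u[80] = u[8] = 55.

55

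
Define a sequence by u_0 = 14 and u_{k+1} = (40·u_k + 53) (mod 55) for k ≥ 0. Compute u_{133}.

13

u_0 = 14,  u_1 = 8,  u_2 = 43,  u_3 = 13,  u_4 = 23,  u_5 = 38,  u_6 = 33,  u_7 = 53,  u_8 = 28,  u_9 = 18,  u_{10} = 3,  u_{11} = 8.
Since u_{11} = u_1 = 8, the sequence is eventually periodic: after a pre-period of length 1 it cycles with period 10.
For k ≥ 1, u_k depends only on (k - 1) mod 10. (133 - 1) mod 10 = 2, so u_{133} = u_3 = 13.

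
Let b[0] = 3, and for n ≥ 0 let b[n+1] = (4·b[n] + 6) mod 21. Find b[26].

15

b[0] = 3,  b[1] = 18,  b[2] = 15,  b[3] = 3.
The sequence repeats with period 3.
(26 - 0) mod 3 = 2, so b[26] = b[2] = 15.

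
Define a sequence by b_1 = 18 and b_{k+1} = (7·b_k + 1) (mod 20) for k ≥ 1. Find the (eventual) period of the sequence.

Computing terms: b_1 = 18, b_2 = 7, b_3 = 10, b_4 = 11, b_5 = 18.
The sequence repeats with period 4.

4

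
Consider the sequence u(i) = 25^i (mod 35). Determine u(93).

15

u(0) = 1; u(1) = 25; u(2) = 30; u(3) = 15; u(4) = 25.
Since u(4) = u(1) = 25, the sequence is eventually periodic: after a pre-period of length 1 it cycles with period 3.
For i ≥ 1, u(i) depends only on (i - 1) mod 3. (93 - 1) mod 3 = 2, so u(93) = u(3) = 15.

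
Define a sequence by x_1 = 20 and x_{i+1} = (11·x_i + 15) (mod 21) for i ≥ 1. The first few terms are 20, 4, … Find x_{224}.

4

We have x_1 = 20, x_2 = 4, x_3 = 17, x_4 = 13, x_5 = 11, x_6 = 10, x_7 = 20.
The sequence repeats with period 6.
So x_{224} = x_{1 + ((224-1) mod 6)} = x_2 = 4.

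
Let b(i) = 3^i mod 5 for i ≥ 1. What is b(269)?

3

b(1) = 3,  b(2) = 4,  b(3) = 2,  b(4) = 1,  b(5) = 3.
Since b(5) = b(1) = 3, the sequence is periodic with period 4.
So b(269) = b(1 + ((269-1) mod 4)) = b(1) = 3.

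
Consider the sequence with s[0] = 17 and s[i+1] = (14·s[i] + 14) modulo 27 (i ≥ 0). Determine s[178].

11

We have s[0] = 17,  s[1] = 9,  s[2] = 5,  s[3] = 3,  s[4] = 2,  s[5] = 15,  s[6] = 8,  s[7] = 18,  s[8] = 23,  s[9] = 12,  s[10] = 20,  s[11] = 24,  s[12] = 26,  s[13] = 0,  s[14] = 14,  s[15] = 21,  s[16] = 11,  s[17] = 6,  s[18] = 17.
Since s[18] = s[0] = 17, the sequence is periodic with period 18.
(178 - 0) mod 18 = 16, so s[178] = s[16] = 11.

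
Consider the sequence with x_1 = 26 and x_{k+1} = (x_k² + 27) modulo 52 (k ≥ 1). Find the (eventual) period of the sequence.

Listing terms: x_1 = 26, x_2 = 27, x_3 = 28, x_4 = 31, x_5 = 0, x_6 = 27.
Since x_6 = x_2 = 27, the sequence is eventually periodic: after a pre-period of length 1 it cycles with period 4.

4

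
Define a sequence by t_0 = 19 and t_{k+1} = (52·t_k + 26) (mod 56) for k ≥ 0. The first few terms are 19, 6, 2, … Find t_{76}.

t_0 = 19, t_1 = 6, t_2 = 2, t_3 = 18, t_4 = 10, t_5 = 42, t_6 = 26, t_7 = 34, t_8 = 2.
Since t_8 = t_2 = 2, the sequence is eventually periodic: after a pre-period of length 2 it cycles with period 6.
For k ≥ 2, t_k depends only on (k - 2) mod 6. (76 - 2) mod 6 = 2, so t_{76} = t_4 = 10.

10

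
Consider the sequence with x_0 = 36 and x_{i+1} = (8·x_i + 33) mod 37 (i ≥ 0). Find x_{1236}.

Computing terms: x_0 = 36,  x_1 = 25,  x_2 = 11,  x_3 = 10,  x_4 = 2,  x_5 = 12,  x_6 = 18,  x_7 = 29,  x_8 = 6,  x_9 = 7,  x_{10} = 15,  x_{11} = 5,  x_{12} = 36.
The sequence repeats with period 12.
So x_{1236} = x_{0 + ((1236-0) mod 12)} = x_0 = 36.

36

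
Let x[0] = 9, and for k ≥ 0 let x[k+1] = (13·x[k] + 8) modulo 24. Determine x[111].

x[0] = 9, x[1] = 5, x[2] = 1, x[3] = 21, x[4] = 17, x[5] = 13, x[6] = 9.
The sequence repeats with period 6.
So x[111] = x[0 + ((111-0) mod 6)] = x[3] = 21.

21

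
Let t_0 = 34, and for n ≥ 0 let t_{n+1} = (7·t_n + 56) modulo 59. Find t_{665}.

Listing terms: t_0 = 34; t_1 = 58; t_2 = 49; t_3 = 45; t_4 = 17; t_5 = 57; t_6 = 42; t_7 = 55; t_8 = 28; t_9 = 16; t_{10} = 50; t_{11} = 52; t_{12} = 7; t_{13} = 46; t_{14} = 24; t_{15} = 47; t_{16} = 31; t_{17} = 37; t_{18} = 20; t_{19} = 19; t_{20} = 12; t_{21} = 22; t_{22} = 33; t_{23} = 51; t_{24} = 0; t_{25} = 56; t_{26} = 35; t_{27} = 6; t_{28} = 39; t_{29} = 34.
The sequence repeats with period 29.
So t_{665} = t_{0 + ((665-0) mod 29)} = t_{27} = 6.

6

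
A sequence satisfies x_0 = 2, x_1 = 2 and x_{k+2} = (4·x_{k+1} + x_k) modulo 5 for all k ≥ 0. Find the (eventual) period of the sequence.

Computing terms: x_0 = 2,  x_1 = 2,  x_2 = 0,  x_3 = 2,  x_4 = 3,  x_5 = 4,  x_6 = 4,  x_7 = 0,  x_8 = 4,  x_9 = 1,  x_{10} = 3,  x_{11} = 3,  x_{12} = 0,  x_{13} = 3,  x_{14} = 2,  x_{15} = 1,  x_{16} = 1,  x_{17} = 0,  x_{18} = 1,  x_{19} = 4,  x_{20} = 2,  x_{21} = 2.
The sequence repeats with period 20.

20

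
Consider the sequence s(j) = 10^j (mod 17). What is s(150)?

9

Listing terms: s(1) = 10,  s(2) = 15,  s(3) = 14,  s(4) = 4,  s(5) = 6,  s(6) = 9,  s(7) = 5,  s(8) = 16,  s(9) = 7,  s(10) = 2,  s(11) = 3,  s(12) = 13,  s(13) = 11,  s(14) = 8,  s(15) = 12,  s(16) = 1,  s(17) = 10.
The sequence repeats with period 16.
So s(150) = s(1 + ((150-1) mod 16)) = s(6) = 9.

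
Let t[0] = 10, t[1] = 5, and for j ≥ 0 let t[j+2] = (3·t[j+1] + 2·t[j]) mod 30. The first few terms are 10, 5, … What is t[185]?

5

Listing terms: t[0] = 10; t[1] = 5; t[2] = 5; t[3] = 25; t[4] = 25; t[5] = 5; t[6] = 5.
Since (t[5], t[6]) = (t[1], t[2]) = (5, 5) (two consecutive terms determine the rest), the sequence is eventually periodic: after a pre-period of length 1 it cycles with period 4.
For j ≥ 1, t[j] depends only on (j - 1) mod 4. (185 - 1) mod 4 = 0, so t[185] = t[1] = 5.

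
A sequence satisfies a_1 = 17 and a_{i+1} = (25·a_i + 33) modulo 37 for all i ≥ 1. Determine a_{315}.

36

Computing terms: a_1 = 17, a_2 = 14, a_3 = 13, a_4 = 25, a_5 = 29, a_6 = 18, a_7 = 2, a_8 = 9, a_9 = 36, a_{10} = 8, a_{11} = 11, a_{12} = 12, a_{13} = 0, a_{14} = 33, a_{15} = 7, a_{16} = 23, a_{17} = 16, a_{18} = 26, a_{19} = 17.
The sequence repeats with period 18.
So a_{315} = a_{1 + ((315-1) mod 18)} = a_9 = 36.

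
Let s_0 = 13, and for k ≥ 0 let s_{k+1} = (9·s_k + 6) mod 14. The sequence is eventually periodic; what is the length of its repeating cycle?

3

Computing terms: s_0 = 13; s_1 = 11; s_2 = 7; s_3 = 13.
The sequence repeats with period 3.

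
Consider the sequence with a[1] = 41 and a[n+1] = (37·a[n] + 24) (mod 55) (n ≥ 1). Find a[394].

We have a[1] = 41; a[2] = 1; a[3] = 6; a[4] = 26; a[5] = 51; a[6] = 41.
Since a[6] = a[1] = 41, the sequence is periodic with period 5.
So a[394] = a[1 + ((394-1) mod 5)] = a[4] = 26.

26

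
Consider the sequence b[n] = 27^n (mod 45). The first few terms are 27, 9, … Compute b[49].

27

Computing terms: b[1] = 27,  b[2] = 9,  b[3] = 18,  b[4] = 36,  b[5] = 27.
Since b[5] = b[1] = 27, the sequence is periodic with period 4.
So b[49] = b[1 + ((49-1) mod 4)] = b[1] = 27.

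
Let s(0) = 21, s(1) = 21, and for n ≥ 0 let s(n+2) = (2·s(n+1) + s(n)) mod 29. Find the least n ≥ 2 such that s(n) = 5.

Computing terms: s(0) = 21,  s(1) = 21,  s(2) = 5,  s(3) = 2,  s(4) = 9,  s(5) = 20,  s(6) = 20,  s(7) = 2,  s(8) = 24,  s(9) = 21,  s(10) = 8,  s(11) = 8,  s(12) = 24,  s(13) = 27,  s(14) = 20,  s(15) = 9,  s(16) = 9,  s(17) = 27,  s(18) = 5,  s(19) = 8,  s(20) = 21,  s(21) = 21.
The sequence repeats with period 20.
The value 5 first appears (with n ≥ 2) at s(2).

2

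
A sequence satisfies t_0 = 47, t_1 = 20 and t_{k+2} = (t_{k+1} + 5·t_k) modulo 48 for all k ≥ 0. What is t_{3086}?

t_0 = 47,  t_1 = 20,  t_2 = 15,  t_3 = 19,  t_4 = 46,  t_5 = 45,  t_6 = 35,  t_7 = 20,  t_8 = 3,  t_9 = 7,  t_{10} = 22,  t_{11} = 9,  t_{12} = 23,  t_{13} = 20,  t_{14} = 39,  t_{15} = 43,  t_{16} = 46,  t_{17} = 21,  t_{18} = 11,  t_{19} = 20,  t_{20} = 27,  t_{21} = 31,  t_{22} = 22,  t_{23} = 33,  t_{24} = 47,  t_{25} = 20.
The sequence repeats with period 24.
(3086 - 0) mod 24 = 14, so t_{3086} = t_{14} = 39.

39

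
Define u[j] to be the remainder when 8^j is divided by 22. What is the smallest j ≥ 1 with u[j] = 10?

We have u[0] = 1,  u[1] = 8,  u[2] = 20,  u[3] = 6,  u[4] = 4,  u[5] = 10,  u[6] = 14,  u[7] = 2,  u[8] = 16,  u[9] = 18,  u[10] = 12,  u[11] = 8.
Since u[11] = u[1] = 8, the sequence is eventually periodic: after a pre-period of length 1 it cycles with period 10.
The value 10 first appears (with j ≥ 1) at u[5].

5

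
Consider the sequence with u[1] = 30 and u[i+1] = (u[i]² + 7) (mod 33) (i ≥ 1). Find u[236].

5

We have u[1] = 30, u[2] = 16, u[3] = 32, u[4] = 8, u[5] = 5, u[6] = 32.
Since u[6] = u[3] = 32, the sequence is eventually periodic: after a pre-period of length 2 it cycles with period 3.
For i ≥ 3, u[i] depends only on (i - 3) mod 3. (236 - 3) mod 3 = 2, so u[236] = u[5] = 5.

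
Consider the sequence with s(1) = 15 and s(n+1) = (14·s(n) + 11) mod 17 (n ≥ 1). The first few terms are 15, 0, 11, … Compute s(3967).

Listing terms: s(1) = 15, s(2) = 0, s(3) = 11, s(4) = 12, s(5) = 9, s(6) = 1, s(7) = 8, s(8) = 4, s(9) = 16, s(10) = 14, s(11) = 3, s(12) = 2, s(13) = 5, s(14) = 13, s(15) = 6, s(16) = 10, s(17) = 15.
The sequence repeats with period 16.
(3967 - 1) mod 16 = 14, so s(3967) = s(15) = 6.

6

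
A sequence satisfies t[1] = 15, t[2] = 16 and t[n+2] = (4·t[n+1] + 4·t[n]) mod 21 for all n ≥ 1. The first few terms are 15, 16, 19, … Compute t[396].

We have t[1] = 15,  t[2] = 16,  t[3] = 19,  t[4] = 14,  t[5] = 6,  t[6] = 17,  t[7] = 8,  t[8] = 16,  t[9] = 12,  t[10] = 7,  t[11] = 13,  t[12] = 17,  t[13] = 15,  t[14] = 2,  t[15] = 5,  t[16] = 7,  t[17] = 6,  t[18] = 10,  t[19] = 1,  t[20] = 2,  t[21] = 12,  t[22] = 14,  t[23] = 20,  t[24] = 10,  t[25] = 15,  t[26] = 16.
Since (t[25], t[26]) = (t[1], t[2]) = (15, 16) (two consecutive terms determine the rest), the sequence is periodic with period 24.
(396 - 1) mod 24 = 11, so t[396] = t[12] = 17.

17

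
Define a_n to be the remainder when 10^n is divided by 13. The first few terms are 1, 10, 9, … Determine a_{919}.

We have a_0 = 1, a_1 = 10, a_2 = 9, a_3 = 12, a_4 = 3, a_5 = 4, a_6 = 1.
The sequence repeats with period 6.
So a_{919} = a_{0 + ((919-0) mod 6)} = a_1 = 10.

10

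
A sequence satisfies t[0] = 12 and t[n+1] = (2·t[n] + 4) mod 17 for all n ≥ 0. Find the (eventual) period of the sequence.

Listing terms: t[0] = 12; t[1] = 11; t[2] = 9; t[3] = 5; t[4] = 14; t[5] = 15; t[6] = 0; t[7] = 4; t[8] = 12.
The sequence repeats with period 8.

8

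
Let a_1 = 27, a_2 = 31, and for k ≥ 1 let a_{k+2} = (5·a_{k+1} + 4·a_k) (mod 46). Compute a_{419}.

Computing terms: a_1 = 27, a_2 = 31, a_3 = 33, a_4 = 13, a_5 = 13, a_6 = 25, a_7 = 39, a_8 = 19, a_9 = 21, a_{10} = 43, a_{11} = 23, a_{12} = 11, a_{13} = 9, a_{14} = 43, a_{15} = 21, a_{16} = 1, a_{17} = 43, a_{18} = 35, a_{19} = 25, a_{20} = 35, a_{21} = 45, a_{22} = 43, a_{23} = 27, a_{24} = 31.
Since (a_{23}, a_{24}) = (a_1, a_2) = (27, 31) (two consecutive terms determine the rest), the sequence is periodic with period 22.
(419 - 1) mod 22 = 0, so a_{419} = a_1 = 27.

27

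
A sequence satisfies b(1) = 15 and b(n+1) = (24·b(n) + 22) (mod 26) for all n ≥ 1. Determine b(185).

0

b(1) = 15,  b(2) = 18,  b(3) = 12,  b(4) = 24,  b(5) = 0,  b(6) = 22,  b(7) = 4,  b(8) = 14,  b(9) = 20,  b(10) = 8,  b(11) = 6,  b(12) = 10,  b(13) = 2,  b(14) = 18.
Since b(14) = b(2) = 18, the sequence is eventually periodic: after a pre-period of length 1 it cycles with period 12.
For n ≥ 2, b(n) depends only on (n - 2) mod 12. (185 - 2) mod 12 = 3, so b(185) = b(5) = 0.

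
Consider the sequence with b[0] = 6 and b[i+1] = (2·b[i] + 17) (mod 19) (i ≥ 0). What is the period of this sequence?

18

Computing terms: b[0] = 6; b[1] = 10; b[2] = 18; b[3] = 15; b[4] = 9; b[5] = 16; b[6] = 11; b[7] = 1; b[8] = 0; b[9] = 17; b[10] = 13; b[11] = 5; b[12] = 8; b[13] = 14; b[14] = 7; b[15] = 12; b[16] = 3; b[17] = 4; b[18] = 6.
Since b[18] = b[0] = 6, the sequence is periodic with period 18.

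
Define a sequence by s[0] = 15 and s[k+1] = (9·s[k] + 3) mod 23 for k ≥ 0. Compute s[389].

Computing terms: s[0] = 15, s[1] = 0, s[2] = 3, s[3] = 7, s[4] = 20, s[5] = 22, s[6] = 17, s[7] = 18, s[8] = 4, s[9] = 16, s[10] = 9, s[11] = 15.
Since s[11] = s[0] = 15, the sequence is periodic with period 11.
(389 - 0) mod 11 = 4, so s[389] = s[4] = 20.

20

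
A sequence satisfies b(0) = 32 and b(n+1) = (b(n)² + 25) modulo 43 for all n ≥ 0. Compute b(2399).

We have b(0) = 32,  b(1) = 17,  b(2) = 13,  b(3) = 22,  b(4) = 36,  b(5) = 31,  b(6) = 40,  b(7) = 34,  b(8) = 20,  b(9) = 38,  b(10) = 7,  b(11) = 31.
Since b(11) = b(5) = 31, the sequence is eventually periodic: after a pre-period of length 5 it cycles with period 6.
For n ≥ 5, b(n) depends only on (n - 5) mod 6. (2399 - 5) mod 6 = 0, so b(2399) = b(5) = 31.

31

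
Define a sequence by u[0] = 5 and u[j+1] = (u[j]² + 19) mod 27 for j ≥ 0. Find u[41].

11

Computing terms: u[0] = 5; u[1] = 17; u[2] = 11; u[3] = 5.
Since u[3] = u[0] = 5, the sequence is periodic with period 3.
(41 - 0) mod 3 = 2, so u[41] = u[2] = 11.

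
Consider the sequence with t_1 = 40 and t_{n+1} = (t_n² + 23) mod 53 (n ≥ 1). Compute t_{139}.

52

Computing terms: t_1 = 40, t_2 = 33, t_3 = 52, t_4 = 24, t_5 = 16, t_6 = 14, t_7 = 7, t_8 = 19, t_9 = 13, t_{10} = 33.
Since t_{10} = t_2 = 33, the sequence is eventually periodic: after a pre-period of length 1 it cycles with period 8.
For n ≥ 2, t_n depends only on (n - 2) mod 8. (139 - 2) mod 8 = 1, so t_{139} = t_3 = 52.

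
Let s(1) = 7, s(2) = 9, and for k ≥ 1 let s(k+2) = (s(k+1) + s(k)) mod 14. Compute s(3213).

8

Listing terms: s(1) = 7,  s(2) = 9,  s(3) = 2,  s(4) = 11,  s(5) = 13,  s(6) = 10,  s(7) = 9,  s(8) = 5,  s(9) = 0,  s(10) = 5,  s(11) = 5,  s(12) = 10,  s(13) = 1,  s(14) = 11,  s(15) = 12,  s(16) = 9,  s(17) = 7,  s(18) = 2,  s(19) = 9,  s(20) = 11,  s(21) = 6,  s(22) = 3,  s(23) = 9,  s(24) = 12,  s(25) = 7,  s(26) = 5,  s(27) = 12,  s(28) = 3,  s(29) = 1,  s(30) = 4,  s(31) = 5,  s(32) = 9,  s(33) = 0,  s(34) = 9,  s(35) = 9,  s(36) = 4,  s(37) = 13,  s(38) = 3,  s(39) = 2,  s(40) = 5,  s(41) = 7,  s(42) = 12,  s(43) = 5,  s(44) = 3,  s(45) = 8,  s(46) = 11,  s(47) = 5,  s(48) = 2,  s(49) = 7,  s(50) = 9.
The sequence repeats with period 48.
So s(3213) = s(1 + ((3213-1) mod 48)) = s(45) = 8.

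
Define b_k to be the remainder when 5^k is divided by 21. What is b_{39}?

We have b_1 = 5, b_2 = 4, b_3 = 20, b_4 = 16, b_5 = 17, b_6 = 1, b_7 = 5.
The sequence repeats with period 6.
(39 - 1) mod 6 = 2, so b_{39} = b_3 = 20.

20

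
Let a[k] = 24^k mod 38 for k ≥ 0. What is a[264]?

We have a[0] = 1,  a[1] = 24,  a[2] = 6,  a[3] = 30,  a[4] = 36,  a[5] = 28,  a[6] = 26,  a[7] = 16,  a[8] = 4,  a[9] = 20,  a[10] = 24.
Since a[10] = a[1] = 24, the sequence is eventually periodic: after a pre-period of length 1 it cycles with period 9.
For k ≥ 1, a[k] depends only on (k - 1) mod 9. (264 - 1) mod 9 = 2, so a[264] = a[3] = 30.

30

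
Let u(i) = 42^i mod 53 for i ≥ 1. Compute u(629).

u(1) = 42; u(2) = 15; u(3) = 47; u(4) = 13; u(5) = 16; u(6) = 36; u(7) = 28; u(8) = 10; u(9) = 49; u(10) = 44; u(11) = 46; u(12) = 24; u(13) = 1; u(14) = 42.
The sequence repeats with period 13.
So u(629) = u(1 + ((629-1) mod 13)) = u(5) = 16.

16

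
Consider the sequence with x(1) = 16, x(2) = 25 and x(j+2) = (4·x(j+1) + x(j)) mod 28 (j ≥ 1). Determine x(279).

24

Listing terms: x(1) = 16, x(2) = 25, x(3) = 4, x(4) = 13, x(5) = 0, x(6) = 13, x(7) = 24, x(8) = 25, x(9) = 12, x(10) = 17, x(11) = 24, x(12) = 1, x(13) = 0, x(14) = 1, x(15) = 4, x(16) = 17, x(17) = 16, x(18) = 25.
Since (x(17), x(18)) = (x(1), x(2)) = (16, 25) (two consecutive terms determine the rest), the sequence is periodic with period 16.
So x(279) = x(1 + ((279-1) mod 16)) = x(7) = 24.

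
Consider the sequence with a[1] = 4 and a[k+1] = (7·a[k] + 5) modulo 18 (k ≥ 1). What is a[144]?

Computing terms: a[1] = 4,  a[2] = 15,  a[3] = 2,  a[4] = 1,  a[5] = 12,  a[6] = 17,  a[7] = 16,  a[8] = 9,  a[9] = 14,  a[10] = 13,  a[11] = 6,  a[12] = 11,  a[13] = 10,  a[14] = 3,  a[15] = 8,  a[16] = 7,  a[17] = 0,  a[18] = 5,  a[19] = 4.
Since a[19] = a[1] = 4, the sequence is periodic with period 18.
(144 - 1) mod 18 = 17, so a[144] = a[18] = 5.

5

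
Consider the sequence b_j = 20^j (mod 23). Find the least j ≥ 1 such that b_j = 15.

Listing terms: b_0 = 1; b_1 = 20; b_2 = 9; b_3 = 19; b_4 = 12; b_5 = 10; b_6 = 16; b_7 = 21; b_8 = 6; b_9 = 5; b_{10} = 8; b_{11} = 22; b_{12} = 3; b_{13} = 14; b_{14} = 4; b_{15} = 11; b_{16} = 13; b_{17} = 7; b_{18} = 2; b_{19} = 17; b_{20} = 18; b_{21} = 15; b_{22} = 1.
Since b_{22} = b_0 = 1, the sequence is periodic with period 22.
The value 15 first appears (with j ≥ 1) at b_{21}.

21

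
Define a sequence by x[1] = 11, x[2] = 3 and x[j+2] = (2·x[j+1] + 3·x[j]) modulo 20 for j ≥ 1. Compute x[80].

7

Listing terms: x[1] = 11,  x[2] = 3,  x[3] = 19,  x[4] = 7,  x[5] = 11,  x[6] = 3.
Since (x[5], x[6]) = (x[1], x[2]) = (11, 3) (two consecutive terms determine the rest), the sequence is periodic with period 4.
(80 - 1) mod 4 = 3, so x[80] = x[4] = 7.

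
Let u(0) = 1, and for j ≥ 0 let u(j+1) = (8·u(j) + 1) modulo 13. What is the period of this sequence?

4

u(0) = 1, u(1) = 9, u(2) = 8, u(3) = 0, u(4) = 1.
Since u(4) = u(0) = 1, the sequence is periodic with period 4.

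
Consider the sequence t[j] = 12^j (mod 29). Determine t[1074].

Computing terms: t[1] = 12; t[2] = 28; t[3] = 17; t[4] = 1; t[5] = 12.
Since t[5] = t[1] = 12, the sequence is periodic with period 4.
(1074 - 1) mod 4 = 1, so t[1074] = t[2] = 28.

28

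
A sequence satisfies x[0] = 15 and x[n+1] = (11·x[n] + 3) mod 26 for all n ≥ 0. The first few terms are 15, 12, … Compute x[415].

We have x[0] = 15; x[1] = 12; x[2] = 5; x[3] = 6; x[4] = 17; x[5] = 8; x[6] = 13; x[7] = 16; x[8] = 23; x[9] = 22; x[10] = 11; x[11] = 20; x[12] = 15.
Since x[12] = x[0] = 15, the sequence is periodic with period 12.
So x[415] = x[0 + ((415-0) mod 12)] = x[7] = 16.

16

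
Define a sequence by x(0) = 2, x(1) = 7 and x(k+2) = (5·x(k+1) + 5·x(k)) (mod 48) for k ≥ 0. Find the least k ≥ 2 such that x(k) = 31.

We have x(0) = 2,  x(1) = 7,  x(2) = 45,  x(3) = 20,  x(4) = 37,  x(5) = 45,  x(6) = 26,  x(7) = 19,  x(8) = 33,  x(9) = 20,  x(10) = 25,  x(11) = 33,  x(12) = 2,  x(13) = 31,  x(14) = 21,  x(15) = 20,  x(16) = 13,  x(17) = 21,  x(18) = 26,  x(19) = 43,  x(20) = 9,  x(21) = 20,  x(22) = 1,  x(23) = 9,  x(24) = 2,  x(25) = 7.
The sequence repeats with period 24.
The value 31 first appears (with k ≥ 2) at x(13).

13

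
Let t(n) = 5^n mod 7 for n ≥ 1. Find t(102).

We have t(1) = 5; t(2) = 4; t(3) = 6; t(4) = 2; t(5) = 3; t(6) = 1; t(7) = 5.
Since t(7) = t(1) = 5, the sequence is periodic with period 6.
So t(102) = t(1 + ((102-1) mod 6)) = t(6) = 1.

1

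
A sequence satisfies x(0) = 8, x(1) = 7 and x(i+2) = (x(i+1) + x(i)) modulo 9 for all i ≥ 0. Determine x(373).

2

Computing terms: x(0) = 8; x(1) = 7; x(2) = 6; x(3) = 4; x(4) = 1; x(5) = 5; x(6) = 6; x(7) = 2; x(8) = 8; x(9) = 1; x(10) = 0; x(11) = 1; x(12) = 1; x(13) = 2; x(14) = 3; x(15) = 5; x(16) = 8; x(17) = 4; x(18) = 3; x(19) = 7; x(20) = 1; x(21) = 8; x(22) = 0; x(23) = 8; x(24) = 8; x(25) = 7.
Since (x(24), x(25)) = (x(0), x(1)) = (8, 7) (two consecutive terms determine the rest), the sequence is periodic with period 24.
(373 - 0) mod 24 = 13, so x(373) = x(13) = 2.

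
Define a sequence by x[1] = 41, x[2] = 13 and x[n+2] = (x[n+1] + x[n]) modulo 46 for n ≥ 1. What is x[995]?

We have x[1] = 41; x[2] = 13; x[3] = 8; x[4] = 21; x[5] = 29; x[6] = 4; x[7] = 33; x[8] = 37; x[9] = 24; x[10] = 15; x[11] = 39; x[12] = 8; x[13] = 1; x[14] = 9; x[15] = 10; x[16] = 19; x[17] = 29; x[18] = 2; x[19] = 31; x[20] = 33; x[21] = 18; x[22] = 5; x[23] = 23; x[24] = 28; x[25] = 5; x[26] = 33; x[27] = 38; x[28] = 25; x[29] = 17; x[30] = 42; x[31] = 13; x[32] = 9; x[33] = 22; x[34] = 31; x[35] = 7; x[36] = 38; x[37] = 45; x[38] = 37; x[39] = 36; x[40] = 27; x[41] = 17; x[42] = 44; x[43] = 15; x[44] = 13; x[45] = 28; x[46] = 41; x[47] = 23; x[48] = 18; x[49] = 41; x[50] = 13.
Since (x[49], x[50]) = (x[1], x[2]) = (41, 13) (two consecutive terms determine the rest), the sequence is periodic with period 48.
So x[995] = x[1 + ((995-1) mod 48)] = x[35] = 7.

7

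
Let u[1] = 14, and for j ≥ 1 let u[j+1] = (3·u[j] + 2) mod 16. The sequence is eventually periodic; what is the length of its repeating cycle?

4

We have u[1] = 14,  u[2] = 12,  u[3] = 6,  u[4] = 4,  u[5] = 14.
Since u[5] = u[1] = 14, the sequence is periodic with period 4.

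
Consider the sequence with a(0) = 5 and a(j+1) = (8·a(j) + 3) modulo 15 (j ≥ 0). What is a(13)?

13

Computing terms: a(0) = 5; a(1) = 13; a(2) = 2; a(3) = 4; a(4) = 5.
Since a(4) = a(0) = 5, the sequence is periodic with period 4.
So a(13) = a(0 + ((13-0) mod 4)) = a(1) = 13.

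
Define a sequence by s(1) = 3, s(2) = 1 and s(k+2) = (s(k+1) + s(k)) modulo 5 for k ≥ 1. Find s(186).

Computing terms: s(1) = 3,  s(2) = 1,  s(3) = 4,  s(4) = 0,  s(5) = 4,  s(6) = 4,  s(7) = 3,  s(8) = 2,  s(9) = 0,  s(10) = 2,  s(11) = 2,  s(12) = 4,  s(13) = 1,  s(14) = 0,  s(15) = 1,  s(16) = 1,  s(17) = 2,  s(18) = 3,  s(19) = 0,  s(20) = 3,  s(21) = 3,  s(22) = 1.
Since (s(21), s(22)) = (s(1), s(2)) = (3, 1) (two consecutive terms determine the rest), the sequence is periodic with period 20.
(186 - 1) mod 20 = 5, so s(186) = s(6) = 4.

4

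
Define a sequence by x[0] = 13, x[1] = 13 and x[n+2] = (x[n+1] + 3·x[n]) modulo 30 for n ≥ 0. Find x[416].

x[0] = 13; x[1] = 13; x[2] = 22; x[3] = 1; x[4] = 7; x[5] = 10; x[6] = 1; x[7] = 1; x[8] = 4; x[9] = 7; x[10] = 19; x[11] = 10; x[12] = 7; x[13] = 7; x[14] = 28; x[15] = 19; x[16] = 13; x[17] = 10; x[18] = 19; x[19] = 19; x[20] = 16; x[21] = 13; x[22] = 1; x[23] = 10; x[24] = 13; x[25] = 13.
The sequence repeats with period 24.
(416 - 0) mod 24 = 8, so x[416] = x[8] = 4.

4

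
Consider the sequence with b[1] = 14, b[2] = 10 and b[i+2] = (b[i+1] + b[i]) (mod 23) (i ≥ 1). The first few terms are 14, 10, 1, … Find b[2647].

12

b[1] = 14,  b[2] = 10,  b[3] = 1,  b[4] = 11,  b[5] = 12,  b[6] = 0,  b[7] = 12,  b[8] = 12,  b[9] = 1,  b[10] = 13,  b[11] = 14,  b[12] = 4,  b[13] = 18,  b[14] = 22,  b[15] = 17,  b[16] = 16,  b[17] = 10,  b[18] = 3,  b[19] = 13,  b[20] = 16,  b[21] = 6,  b[22] = 22,  b[23] = 5,  b[24] = 4,  b[25] = 9,  b[26] = 13,  b[27] = 22,  b[28] = 12,  b[29] = 11,  b[30] = 0,  b[31] = 11,  b[32] = 11,  b[33] = 22,  b[34] = 10,  b[35] = 9,  b[36] = 19,  b[37] = 5,  b[38] = 1,  b[39] = 6,  b[40] = 7,  b[41] = 13,  b[42] = 20,  b[43] = 10,  b[44] = 7,  b[45] = 17,  b[46] = 1,  b[47] = 18,  b[48] = 19,  b[49] = 14,  b[50] = 10.
The sequence repeats with period 48.
So b[2647] = b[1 + ((2647-1) mod 48)] = b[7] = 12.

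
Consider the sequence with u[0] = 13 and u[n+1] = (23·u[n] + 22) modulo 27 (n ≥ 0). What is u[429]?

Listing terms: u[0] = 13,  u[1] = 24,  u[2] = 7,  u[3] = 21,  u[4] = 19,  u[5] = 0,  u[6] = 22,  u[7] = 15,  u[8] = 16,  u[9] = 12,  u[10] = 1,  u[11] = 18,  u[12] = 4,  u[13] = 6,  u[14] = 25,  u[15] = 3,  u[16] = 10,  u[17] = 9,  u[18] = 13.
Since u[18] = u[0] = 13, the sequence is periodic with period 18.
(429 - 0) mod 18 = 15, so u[429] = u[15] = 3.

3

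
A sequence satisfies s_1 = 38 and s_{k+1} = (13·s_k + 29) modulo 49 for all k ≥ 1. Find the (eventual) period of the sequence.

Listing terms: s_1 = 38, s_2 = 33, s_3 = 17, s_4 = 5, s_5 = 45, s_6 = 26, s_7 = 24, s_8 = 47, s_9 = 3, s_{10} = 19, s_{11} = 31, s_{12} = 40, s_{13} = 10, s_{14} = 12, s_{15} = 38.
Since s_{15} = s_1 = 38, the sequence is periodic with period 14.

14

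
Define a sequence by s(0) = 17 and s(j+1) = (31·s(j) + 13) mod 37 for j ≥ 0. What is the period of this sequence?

4

Computing terms: s(0) = 17, s(1) = 22, s(2) = 29, s(3) = 24, s(4) = 17.
Since s(4) = s(0) = 17, the sequence is periodic with period 4.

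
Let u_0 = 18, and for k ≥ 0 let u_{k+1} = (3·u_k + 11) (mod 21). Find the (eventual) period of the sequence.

6

Computing terms: u_0 = 18,  u_1 = 2,  u_2 = 17,  u_3 = 20,  u_4 = 8,  u_5 = 14,  u_6 = 11,  u_7 = 2.
Since u_7 = u_1 = 2, the sequence is eventually periodic: after a pre-period of length 1 it cycles with period 6.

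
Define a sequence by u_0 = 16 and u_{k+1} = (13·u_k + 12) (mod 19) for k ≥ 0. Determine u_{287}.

12

Computing terms: u_0 = 16,  u_1 = 11,  u_2 = 3,  u_3 = 13,  u_4 = 10,  u_5 = 9,  u_6 = 15,  u_7 = 17,  u_8 = 5,  u_9 = 1,  u_{10} = 6,  u_{11} = 14,  u_{12} = 4,  u_{13} = 7,  u_{14} = 8,  u_{15} = 2,  u_{16} = 0,  u_{17} = 12,  u_{18} = 16.
Since u_{18} = u_0 = 16, the sequence is periodic with period 18.
So u_{287} = u_{0 + ((287-0) mod 18)} = u_{17} = 12.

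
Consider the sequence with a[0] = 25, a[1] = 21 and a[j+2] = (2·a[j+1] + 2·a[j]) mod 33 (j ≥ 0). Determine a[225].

19

Computing terms: a[0] = 25,  a[1] = 21,  a[2] = 26,  a[3] = 28,  a[4] = 9,  a[5] = 8,  a[6] = 1,  a[7] = 18,  a[8] = 5,  a[9] = 13,  a[10] = 3,  a[11] = 32,  a[12] = 4,  a[13] = 6,  a[14] = 20,  a[15] = 19,  a[16] = 12,  a[17] = 29,  a[18] = 16,  a[19] = 24,  a[20] = 14,  a[21] = 10,  a[22] = 15,  a[23] = 17,  a[24] = 31,  a[25] = 30,  a[26] = 23,  a[27] = 7,  a[28] = 27,  a[29] = 2,  a[30] = 25,  a[31] = 21.
Since (a[30], a[31]) = (a[0], a[1]) = (25, 21) (two consecutive terms determine the rest), the sequence is periodic with period 30.
(225 - 0) mod 30 = 15, so a[225] = a[15] = 19.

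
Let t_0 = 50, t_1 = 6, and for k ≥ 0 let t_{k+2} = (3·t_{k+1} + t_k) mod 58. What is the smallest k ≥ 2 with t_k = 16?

19

Listing terms: t_0 = 50,  t_1 = 6,  t_2 = 10,  t_3 = 36,  t_4 = 2,  t_5 = 42,  t_6 = 12,  t_7 = 20,  t_8 = 14,  t_9 = 4,  t_{10} = 26,  t_{11} = 24,  t_{12} = 40,  t_{13} = 28,  t_{14} = 8,  t_{15} = 52,  t_{16} = 48,  t_{17} = 22,  t_{18} = 56,  t_{19} = 16,  t_{20} = 46,  t_{21} = 38,  t_{22} = 44,  t_{23} = 54,  t_{24} = 32,  t_{25} = 34,  t_{26} = 18,  t_{27} = 30,  t_{28} = 50,  t_{29} = 6.
The sequence repeats with period 28.
The value 16 first appears (with k ≥ 2) at t_{19}.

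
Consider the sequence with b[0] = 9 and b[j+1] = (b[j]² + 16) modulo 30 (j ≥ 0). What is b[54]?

Computing terms: b[0] = 9,  b[1] = 7,  b[2] = 5,  b[3] = 11,  b[4] = 17,  b[5] = 5.
Since b[5] = b[2] = 5, the sequence is eventually periodic: after a pre-period of length 2 it cycles with period 3.
For j ≥ 2, b[j] depends only on (j - 2) mod 3. (54 - 2) mod 3 = 1, so b[54] = b[3] = 11.

11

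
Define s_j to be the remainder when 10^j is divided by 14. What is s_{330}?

Listing terms: s_0 = 1; s_1 = 10; s_2 = 2; s_3 = 6; s_4 = 4; s_5 = 12; s_6 = 8; s_7 = 10.
Since s_7 = s_1 = 10, the sequence is eventually periodic: after a pre-period of length 1 it cycles with period 6.
For j ≥ 1, s_j depends only on (j - 1) mod 6. (330 - 1) mod 6 = 5, so s_{330} = s_6 = 8.

8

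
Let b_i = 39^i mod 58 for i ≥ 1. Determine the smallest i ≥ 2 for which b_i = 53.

4

Listing terms: b_1 = 39,  b_2 = 13,  b_3 = 43,  b_4 = 53,  b_5 = 37,  b_6 = 51,  b_7 = 17,  b_8 = 25,  b_9 = 47,  b_{10} = 35,  b_{11} = 31,  b_{12} = 49,  b_{13} = 55,  b_{14} = 57,  b_{15} = 19,  b_{16} = 45,  b_{17} = 15,  b_{18} = 5,  b_{19} = 21,  b_{20} = 7,  b_{21} = 41,  b_{22} = 33,  b_{23} = 11,  b_{24} = 23,  b_{25} = 27,  b_{26} = 9,  b_{27} = 3,  b_{28} = 1,  b_{29} = 39.
The sequence repeats with period 28.
The value 53 first appears (with i ≥ 2) at b_4.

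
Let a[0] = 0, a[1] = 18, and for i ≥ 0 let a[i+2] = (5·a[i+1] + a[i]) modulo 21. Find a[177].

a[0] = 0, a[1] = 18, a[2] = 6, a[3] = 6, a[4] = 15, a[5] = 18, a[6] = 0, a[7] = 18.
The sequence repeats with period 6.
(177 - 0) mod 6 = 3, so a[177] = a[3] = 6.

6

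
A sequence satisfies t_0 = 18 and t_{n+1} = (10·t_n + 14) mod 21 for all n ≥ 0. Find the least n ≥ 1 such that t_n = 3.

3

t_0 = 18, t_1 = 5, t_2 = 1, t_3 = 3, t_4 = 2, t_5 = 13, t_6 = 18.
Since t_6 = t_0 = 18, the sequence is periodic with period 6.
The value 3 first appears (with n ≥ 1) at t_3.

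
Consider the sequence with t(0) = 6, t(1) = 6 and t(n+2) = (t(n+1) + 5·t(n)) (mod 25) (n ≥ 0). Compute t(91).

6

t(0) = 6, t(1) = 6, t(2) = 11, t(3) = 16, t(4) = 21, t(5) = 1, t(6) = 6, t(7) = 11.
Since (t(6), t(7)) = (t(1), t(2)) = (6, 11) (two consecutive terms determine the rest), the sequence is eventually periodic: after a pre-period of length 1 it cycles with period 5.
For n ≥ 1, t(n) depends only on (n - 1) mod 5. (91 - 1) mod 5 = 0, so t(91) = t(1) = 6.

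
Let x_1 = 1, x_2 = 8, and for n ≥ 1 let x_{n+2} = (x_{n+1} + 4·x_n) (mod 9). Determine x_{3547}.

3

Computing terms: x_1 = 1; x_2 = 8; x_3 = 3; x_4 = 8; x_5 = 2; x_6 = 7; x_7 = 6; x_8 = 7; x_9 = 4; x_{10} = 5; x_{11} = 3; x_{12} = 5; x_{13} = 8; x_{14} = 1; x_{15} = 6; x_{16} = 1; x_{17} = 7; x_{18} = 2; x_{19} = 3; x_{20} = 2; x_{21} = 5; x_{22} = 4; x_{23} = 6; x_{24} = 4; x_{25} = 1; x_{26} = 8.
The sequence repeats with period 24.
So x_{3547} = x_{1 + ((3547-1) mod 24)} = x_{19} = 3.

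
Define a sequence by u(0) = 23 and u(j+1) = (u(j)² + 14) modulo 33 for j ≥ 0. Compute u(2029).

We have u(0) = 23, u(1) = 15, u(2) = 8, u(3) = 12, u(4) = 26, u(5) = 30, u(6) = 23.
Since u(6) = u(0) = 23, the sequence is periodic with period 6.
(2029 - 0) mod 6 = 1, so u(2029) = u(1) = 15.

15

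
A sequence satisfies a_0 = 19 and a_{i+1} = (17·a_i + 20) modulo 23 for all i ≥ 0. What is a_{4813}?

Listing terms: a_0 = 19, a_1 = 21, a_2 = 9, a_3 = 12, a_4 = 17, a_5 = 10, a_6 = 6, a_7 = 7, a_8 = 1, a_9 = 14, a_{10} = 5, a_{11} = 13, a_{12} = 11, a_{13} = 0, a_{14} = 20, a_{15} = 15, a_{16} = 22, a_{17} = 3, a_{18} = 2, a_{19} = 8, a_{20} = 18, a_{21} = 4, a_{22} = 19.
The sequence repeats with period 22.
So a_{4813} = a_{0 + ((4813-0) mod 22)} = a_{17} = 3.

3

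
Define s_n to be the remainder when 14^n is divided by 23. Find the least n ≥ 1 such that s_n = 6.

s_0 = 1; s_1 = 14; s_2 = 12; s_3 = 7; s_4 = 6; s_5 = 15; s_6 = 3; s_7 = 19; s_8 = 13; s_9 = 21; s_{10} = 18; s_{11} = 22; s_{12} = 9; s_{13} = 11; s_{14} = 16; s_{15} = 17; s_{16} = 8; s_{17} = 20; s_{18} = 4; s_{19} = 10; s_{20} = 2; s_{21} = 5; s_{22} = 1.
The sequence repeats with period 22.
The value 6 first appears (with n ≥ 1) at s_4.

4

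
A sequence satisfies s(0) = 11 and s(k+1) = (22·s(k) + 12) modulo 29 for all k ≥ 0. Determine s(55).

Computing terms: s(0) = 11; s(1) = 22; s(2) = 3; s(3) = 20; s(4) = 17; s(5) = 9; s(6) = 7; s(7) = 21; s(8) = 10; s(9) = 0; s(10) = 12; s(11) = 15; s(12) = 23; s(13) = 25; s(14) = 11.
Since s(14) = s(0) = 11, the sequence is periodic with period 14.
So s(55) = s(0 + ((55-0) mod 14)) = s(13) = 25.

25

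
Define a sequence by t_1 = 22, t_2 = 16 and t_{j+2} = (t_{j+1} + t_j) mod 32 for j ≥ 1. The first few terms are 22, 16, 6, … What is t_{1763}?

t_1 = 22, t_2 = 16, t_3 = 6, t_4 = 22, t_5 = 28, t_6 = 18, t_7 = 14, t_8 = 0, t_9 = 14, t_{10} = 14, t_{11} = 28, t_{12} = 10, t_{13} = 6, t_{14} = 16, t_{15} = 22, t_{16} = 6, t_{17} = 28, t_{18} = 2, t_{19} = 30, t_{20} = 0, t_{21} = 30, t_{22} = 30, t_{23} = 28, t_{24} = 26, t_{25} = 22, t_{26} = 16.
Since (t_{25}, t_{26}) = (t_1, t_2) = (22, 16) (two consecutive terms determine the rest), the sequence is periodic with period 24.
(1763 - 1) mod 24 = 10, so t_{1763} = t_{11} = 28.

28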